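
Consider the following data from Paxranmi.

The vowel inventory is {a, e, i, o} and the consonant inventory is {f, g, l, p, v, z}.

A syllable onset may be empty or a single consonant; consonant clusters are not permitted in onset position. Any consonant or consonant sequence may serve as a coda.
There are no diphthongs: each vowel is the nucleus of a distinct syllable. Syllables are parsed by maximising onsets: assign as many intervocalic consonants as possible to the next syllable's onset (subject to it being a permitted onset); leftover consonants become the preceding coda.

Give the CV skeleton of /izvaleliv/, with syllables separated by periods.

VC.CV.CV.CVC

The vowels are i, a, e, i — 4 nuclei, so 4 syllables.
Between /i/ (V1) and /a/ (V2): cluster /zv/ — the longest permitted-onset suffix is /v/; onset = /v/, preceding coda = /z/.
Between /a/ (V2) and /e/ (V3): just /l/ — single C goes to the following onset.
Between /e/ (V3) and /i/ (V4): /l/ is a single consonant, so it becomes the next onset.
So the parse is iz.va.le.liv.
Mapping each syllable to C/V: /iz/ → VC, /va/ → CV, /le/ → CV, /liv/ → CVC.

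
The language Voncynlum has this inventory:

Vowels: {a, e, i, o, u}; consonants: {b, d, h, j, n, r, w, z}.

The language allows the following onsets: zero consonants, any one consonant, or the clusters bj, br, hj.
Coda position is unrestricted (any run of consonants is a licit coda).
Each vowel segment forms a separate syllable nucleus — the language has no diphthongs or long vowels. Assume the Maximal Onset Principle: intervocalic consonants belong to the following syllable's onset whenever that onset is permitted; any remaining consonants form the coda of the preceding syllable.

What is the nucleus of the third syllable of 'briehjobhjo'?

The vowels are i, e, o, o — 4 nuclei, so 4 syllables.
The third nucleus (vowel 3 from the left) is /o/.

o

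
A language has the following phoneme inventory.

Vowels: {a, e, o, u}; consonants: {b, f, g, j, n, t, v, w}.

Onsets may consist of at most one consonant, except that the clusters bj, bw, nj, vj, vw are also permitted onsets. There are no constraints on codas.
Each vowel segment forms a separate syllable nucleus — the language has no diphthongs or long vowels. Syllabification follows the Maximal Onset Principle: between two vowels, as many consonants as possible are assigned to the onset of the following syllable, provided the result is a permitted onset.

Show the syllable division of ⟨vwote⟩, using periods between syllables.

vwo.te

Vowels present: o, e; each is a nucleus, giving 2 syllables.
/o…e/ gap (V1→V2): /t/ → onset of the next syllable (single consonants are always licit onsets).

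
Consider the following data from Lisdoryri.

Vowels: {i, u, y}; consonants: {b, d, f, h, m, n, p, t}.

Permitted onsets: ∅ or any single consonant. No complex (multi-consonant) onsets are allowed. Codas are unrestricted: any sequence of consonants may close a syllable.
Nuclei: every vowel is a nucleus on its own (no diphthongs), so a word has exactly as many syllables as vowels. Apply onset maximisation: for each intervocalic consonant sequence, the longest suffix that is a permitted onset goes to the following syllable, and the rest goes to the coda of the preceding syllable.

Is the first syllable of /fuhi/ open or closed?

open

Nuclei (vowels): u, i → 2 syllables.
σ1/σ2 boundary: /h/ is a single consonant, so it becomes the next onset.
Result: fu.hi.
Syllable 1 is /fu/; it ends in its nucleus with no coda, so it is open.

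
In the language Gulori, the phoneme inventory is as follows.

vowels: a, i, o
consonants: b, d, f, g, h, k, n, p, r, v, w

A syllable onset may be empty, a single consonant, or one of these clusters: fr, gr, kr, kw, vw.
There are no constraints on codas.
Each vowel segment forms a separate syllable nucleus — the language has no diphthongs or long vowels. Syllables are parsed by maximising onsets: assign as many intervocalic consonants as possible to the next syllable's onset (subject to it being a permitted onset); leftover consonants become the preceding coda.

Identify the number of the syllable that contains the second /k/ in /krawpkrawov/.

2

The vowels are a, a, o — 3 nuclei, so 3 syllables.
σ1/σ2 boundary: /wpkr/ splits as /wp/ + /kr/ (/kr/ is the longest suffix that is a licit onset).
σ2/σ3 boundary: /w/ → onset of the next syllable (single consonants are always licit onsets).
Putting it together: krawp.kra.wov.
The second /k/ is in the onset of syllable 2 (/kra/).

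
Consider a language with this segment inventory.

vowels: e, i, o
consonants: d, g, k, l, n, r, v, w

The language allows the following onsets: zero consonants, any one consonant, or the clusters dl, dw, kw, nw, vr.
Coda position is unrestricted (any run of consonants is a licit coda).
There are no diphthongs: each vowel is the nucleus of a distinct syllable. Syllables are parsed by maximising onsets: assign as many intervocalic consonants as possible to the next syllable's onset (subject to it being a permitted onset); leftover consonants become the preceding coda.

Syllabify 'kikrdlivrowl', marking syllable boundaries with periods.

Nuclei (vowels): i, i, o → 3 syllables.
/i…i/ gap (V1→V2): /krdl/; trying suffixes from longest down, /dl/ is the first permitted one, so coda /kr/ | onset /dl/.
/i…o/ gap (V2→V3): /vr/ is a licit onset in full, so it all attaches to the next syllable.

kikr.dli.vrowl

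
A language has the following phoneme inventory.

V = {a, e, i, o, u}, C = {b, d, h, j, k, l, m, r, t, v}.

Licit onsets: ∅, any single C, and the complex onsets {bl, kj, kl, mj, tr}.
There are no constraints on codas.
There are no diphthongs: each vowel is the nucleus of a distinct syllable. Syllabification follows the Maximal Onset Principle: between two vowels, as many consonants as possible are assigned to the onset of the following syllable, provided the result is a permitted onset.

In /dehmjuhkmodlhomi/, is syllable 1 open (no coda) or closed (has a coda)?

Nuclei (vowels): e, u, o, o, i → 5 syllables.
σ1/σ2 boundary: /hmj/ — longest licit onset from the right is /mj/, leaving /h/ as coda.
σ2/σ3 boundary: cluster /hkm/ — the longest permitted-onset suffix is /m/; onset = /m/, preceding coda = /hk/.
σ3/σ4 boundary: /dlh/ splits as /dl/ + /h/ (/h/ is the longest suffix that is a licit onset).
σ4/σ5 boundary: just /m/ — single C goes to the following onset.
Syllabification: deh.mjuhk.modl.ho.mi.
Syllable 1 is /deh/ with coda /h/, so it is closed.

closed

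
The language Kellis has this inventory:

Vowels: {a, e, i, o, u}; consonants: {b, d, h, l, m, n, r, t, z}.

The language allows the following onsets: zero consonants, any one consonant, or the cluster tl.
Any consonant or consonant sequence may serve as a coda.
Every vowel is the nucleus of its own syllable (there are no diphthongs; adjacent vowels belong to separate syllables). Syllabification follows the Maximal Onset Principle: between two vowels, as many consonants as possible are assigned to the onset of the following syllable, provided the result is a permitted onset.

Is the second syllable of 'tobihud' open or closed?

The vowels are o, i, u — 3 nuclei, so 3 syllables.
V1 /o/ – V2 /i/: /b/ is a single consonant, so it becomes the next onset.
V2 /i/ – V3 /u/: /h/ → onset of the next syllable (single consonants are always licit onsets).
So the parse is to.bi.hud.
Syllable 2 is /bi/; it ends in its nucleus with no coda, so it is open.

open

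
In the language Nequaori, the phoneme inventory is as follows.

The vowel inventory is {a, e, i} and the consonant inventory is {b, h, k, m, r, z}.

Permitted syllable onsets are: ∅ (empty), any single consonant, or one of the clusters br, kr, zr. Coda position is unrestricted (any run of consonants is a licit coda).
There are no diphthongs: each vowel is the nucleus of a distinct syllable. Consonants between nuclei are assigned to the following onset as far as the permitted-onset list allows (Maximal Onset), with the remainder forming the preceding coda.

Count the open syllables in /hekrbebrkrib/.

0

The vowels are e, e, i — 3 nuclei, so 3 syllables.
V1 /e/ – V2 /e/: /krb/ splits as /kr/ + /b/ (/b/ is the longest suffix that is a licit onset).
V2 /e/ – V3 /i/: /brkr/ — longest licit onset from the right is /kr/, leaving /br/ as coda.
Putting it together: hekr.bebr.krib.
Classifying each syllable: /hekr/ (closed), /bebr/ (closed), /krib/ (closed).
Open syllables: 0.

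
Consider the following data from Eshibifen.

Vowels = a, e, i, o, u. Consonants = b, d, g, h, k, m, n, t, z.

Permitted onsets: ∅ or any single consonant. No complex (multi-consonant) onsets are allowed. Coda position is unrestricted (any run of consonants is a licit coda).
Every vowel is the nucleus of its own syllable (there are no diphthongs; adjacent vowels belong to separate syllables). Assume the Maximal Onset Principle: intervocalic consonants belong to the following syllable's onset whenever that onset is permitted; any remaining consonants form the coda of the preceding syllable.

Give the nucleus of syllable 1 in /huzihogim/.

The vowels are u, i, o, i — 4 nuclei, so 4 syllables.
The first nucleus (vowel 1 from the left) is /u/.

u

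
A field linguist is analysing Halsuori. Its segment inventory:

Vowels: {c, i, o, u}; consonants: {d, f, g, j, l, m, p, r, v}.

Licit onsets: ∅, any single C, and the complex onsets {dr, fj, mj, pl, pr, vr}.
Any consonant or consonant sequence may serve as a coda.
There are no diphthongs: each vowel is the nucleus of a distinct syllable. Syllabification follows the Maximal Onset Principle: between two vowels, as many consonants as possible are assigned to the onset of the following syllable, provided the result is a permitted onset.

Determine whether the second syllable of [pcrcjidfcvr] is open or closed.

Vowels present: c, c, i, c; each is a nucleus, giving 4 syllables.
/c…c/ gap (V1→V2): just /r/ — single C goes to the following onset.
/c…i/ gap (V2→V3): just /j/ — single C goes to the following onset.
/i…c/ gap (V3→V4): cluster /df/ — the longest permitted-onset suffix is /f/; onset = /f/, preceding coda = /d/.
Result: pc.rc.jid.fcvr.
Syllable 2 is /rc/; it ends in its nucleus with no coda, so it is open.

open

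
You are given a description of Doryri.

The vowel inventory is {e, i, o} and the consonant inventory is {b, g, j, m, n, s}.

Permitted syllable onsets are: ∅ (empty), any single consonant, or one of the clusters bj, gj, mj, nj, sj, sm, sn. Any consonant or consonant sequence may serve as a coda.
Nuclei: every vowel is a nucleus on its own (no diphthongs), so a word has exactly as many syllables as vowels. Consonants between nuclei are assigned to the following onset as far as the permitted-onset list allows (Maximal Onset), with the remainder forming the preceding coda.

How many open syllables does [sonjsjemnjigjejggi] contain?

Vowels present: o, e, i, e, i; each is a nucleus, giving 5 syllables.
/o…e/ gap (V1→V2): /njsj/; trying suffixes from longest down, /sj/ is the first permitted one, so coda /nj/ | onset /sj/.
/e…i/ gap (V2→V3): cluster /mnj/ — the longest permitted-onset suffix is /nj/; onset = /nj/, preceding coda = /m/.
/i…e/ gap (V3→V4): cluster /gj/ — /gj/ is itself a permitted onset, so the whole cluster goes right; preceding coda = ∅.
/e…i/ gap (V4→V5): /jgg/ — longest licit onset from the right is /g/, leaving /jg/ as coda.
Syllabification: sonj.sjem.nji.gjejg.gi.
Classifying each syllable: /sonj/ (closed), /sjem/ (closed), /nji/ (open), /gjejg/ (closed), /gi/ (open).
Open syllables: 2.

2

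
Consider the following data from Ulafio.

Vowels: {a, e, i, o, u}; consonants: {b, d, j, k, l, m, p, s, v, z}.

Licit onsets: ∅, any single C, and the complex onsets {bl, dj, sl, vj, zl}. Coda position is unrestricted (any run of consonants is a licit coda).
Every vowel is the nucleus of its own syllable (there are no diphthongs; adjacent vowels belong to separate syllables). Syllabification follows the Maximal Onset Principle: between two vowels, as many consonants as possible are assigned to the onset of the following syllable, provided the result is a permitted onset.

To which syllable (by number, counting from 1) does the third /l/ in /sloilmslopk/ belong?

3

Vowels present: o, i, o; each is a nucleus, giving 3 syllables.
Between /o/ (V1) and /i/ (V2): hiatus — the boundary sits between the two vowels.
Between /i/ (V2) and /o/ (V3): /lmsl/; trying suffixes from longest down, /sl/ is the first permitted one, so coda /lm/ | onset /sl/.
Putting it together: slo.ilm.slopk.
The third /l/ is in the onset of syllable 3 (/slopk/).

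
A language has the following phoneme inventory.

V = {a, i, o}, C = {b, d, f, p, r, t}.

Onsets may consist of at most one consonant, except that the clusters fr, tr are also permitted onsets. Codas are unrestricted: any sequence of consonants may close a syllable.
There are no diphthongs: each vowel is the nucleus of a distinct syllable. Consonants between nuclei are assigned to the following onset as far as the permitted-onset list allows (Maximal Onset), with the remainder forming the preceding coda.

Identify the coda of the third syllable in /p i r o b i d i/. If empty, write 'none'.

The vowels are i, o, i, i — 4 nuclei, so 4 syllables.
Between /i/ (V1) and /o/ (V2): /r/ → onset of the next syllable (single consonants are always licit onsets).
Between /o/ (V2) and /i/ (V3): /b/ is a single consonant, so it becomes the next onset.
Between /i/ (V3) and /i/ (V4): /d/ is a single consonant, so it becomes the next onset.
So the parse is pi.ro.bi.di.
Syllable 3 is /bi/: onset /b/, nucleus /i/, coda ∅.

none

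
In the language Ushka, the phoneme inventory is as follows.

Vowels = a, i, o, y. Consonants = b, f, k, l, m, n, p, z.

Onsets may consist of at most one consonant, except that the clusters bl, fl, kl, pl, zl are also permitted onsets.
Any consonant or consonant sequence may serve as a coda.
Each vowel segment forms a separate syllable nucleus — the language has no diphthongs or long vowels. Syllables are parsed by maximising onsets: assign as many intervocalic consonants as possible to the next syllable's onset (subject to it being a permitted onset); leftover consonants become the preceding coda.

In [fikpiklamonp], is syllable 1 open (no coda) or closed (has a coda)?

The vowels are i, i, a, o — 4 nuclei, so 4 syllables.
Between /i/ (V1) and /i/ (V2): /kp/ splits as /k/ + /p/ (/p/ is the longest suffix that is a licit onset).
Between /i/ (V2) and /a/ (V3): /kl/ is a licit onset in full, so it all attaches to the next syllable.
Between /a/ (V3) and /o/ (V4): /m/ → onset of the next syllable (single consonants are always licit onsets).
So the parse is fik.pi.kla.monp.
Syllable 1 is /fik/ with coda /k/, so it is closed.

closed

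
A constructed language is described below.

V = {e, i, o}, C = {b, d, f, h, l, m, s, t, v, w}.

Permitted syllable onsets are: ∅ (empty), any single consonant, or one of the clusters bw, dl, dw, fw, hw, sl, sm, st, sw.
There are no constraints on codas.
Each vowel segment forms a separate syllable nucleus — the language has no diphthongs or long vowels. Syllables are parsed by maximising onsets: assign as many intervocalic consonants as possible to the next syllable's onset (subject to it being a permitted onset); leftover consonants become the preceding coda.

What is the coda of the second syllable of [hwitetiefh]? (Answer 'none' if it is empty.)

Vowels present: i, e, i, e; each is a nucleus, giving 4 syllables.
/i…e/ gap (V1→V2): just /t/ — single C goes to the following onset.
/e…i/ gap (V2→V3): just /t/ — single C goes to the following onset.
/i…e/ gap (V3→V4): hiatus — the boundary sits between the two vowels.
So the parse is hwi.te.ti.efh.
Syllable 2 is /te/: onset /t/, nucleus /e/, coda ∅.

none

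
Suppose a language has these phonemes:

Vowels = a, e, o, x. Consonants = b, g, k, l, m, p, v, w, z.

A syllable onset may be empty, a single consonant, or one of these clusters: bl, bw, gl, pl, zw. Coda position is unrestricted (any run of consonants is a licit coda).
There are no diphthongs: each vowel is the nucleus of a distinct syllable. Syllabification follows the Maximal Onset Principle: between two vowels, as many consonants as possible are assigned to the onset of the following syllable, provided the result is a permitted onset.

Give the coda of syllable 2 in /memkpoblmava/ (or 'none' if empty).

Vowels present: e, o, a, a; each is a nucleus, giving 4 syllables.
σ1/σ2 boundary: /mkp/ — longest licit onset from the right is /p/, leaving /mk/ as coda.
σ2/σ3 boundary: cluster /blm/ — the longest permitted-onset suffix is /m/; onset = /m/, preceding coda = /bl/.
σ3/σ4 boundary: /v/ → onset of the next syllable (single consonants are always licit onsets).
So the parse is memk.pobl.ma.va.
Syllable 2 is /pobl/: onset /p/, nucleus /o/, coda /bl/.

bl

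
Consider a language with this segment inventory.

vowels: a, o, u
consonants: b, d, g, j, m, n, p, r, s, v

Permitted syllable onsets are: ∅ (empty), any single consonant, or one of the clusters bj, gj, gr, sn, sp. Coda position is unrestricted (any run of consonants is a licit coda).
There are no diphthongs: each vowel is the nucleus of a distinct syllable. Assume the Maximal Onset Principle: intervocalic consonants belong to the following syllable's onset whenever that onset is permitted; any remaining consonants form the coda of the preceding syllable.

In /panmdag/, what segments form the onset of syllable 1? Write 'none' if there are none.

p

The vowels are a, a — 2 nuclei, so 2 syllables.
/a…a/ gap (V1→V2): /nmd/ splits as /nm/ + /d/ (/d/ is the longest suffix that is a licit onset).
Result: panm.dag.
Syllable 1 is /panm/: onset /p/, nucleus /a/, coda /nm/.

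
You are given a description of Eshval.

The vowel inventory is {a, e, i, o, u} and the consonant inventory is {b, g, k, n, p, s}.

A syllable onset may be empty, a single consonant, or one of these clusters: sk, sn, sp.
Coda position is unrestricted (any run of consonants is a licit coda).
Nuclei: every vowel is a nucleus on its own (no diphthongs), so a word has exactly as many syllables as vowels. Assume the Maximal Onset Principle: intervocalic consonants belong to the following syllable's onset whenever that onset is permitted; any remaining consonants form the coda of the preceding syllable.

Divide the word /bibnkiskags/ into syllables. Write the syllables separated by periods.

bibn.ki.skags

Vowels present: i, i, a; each is a nucleus, giving 3 syllables.
Between /i/ (V1) and /i/ (V2): /bnk/ splits as /bn/ + /k/ (/k/ is the longest suffix that is a licit onset).
Between /i/ (V2) and /a/ (V3): /sk/ is a licit onset in full, so it all attaches to the next syllable.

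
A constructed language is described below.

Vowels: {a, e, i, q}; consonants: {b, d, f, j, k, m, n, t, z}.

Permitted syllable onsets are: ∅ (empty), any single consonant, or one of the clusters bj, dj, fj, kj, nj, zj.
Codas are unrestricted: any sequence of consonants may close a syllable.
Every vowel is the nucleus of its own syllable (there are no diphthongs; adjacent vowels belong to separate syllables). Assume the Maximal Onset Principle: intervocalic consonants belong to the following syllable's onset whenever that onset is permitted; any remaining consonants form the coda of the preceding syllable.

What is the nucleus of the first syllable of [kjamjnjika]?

a

Vowels present: a, i, a; each is a nucleus, giving 3 syllables.
The first nucleus (vowel 1 from the left) is /a/.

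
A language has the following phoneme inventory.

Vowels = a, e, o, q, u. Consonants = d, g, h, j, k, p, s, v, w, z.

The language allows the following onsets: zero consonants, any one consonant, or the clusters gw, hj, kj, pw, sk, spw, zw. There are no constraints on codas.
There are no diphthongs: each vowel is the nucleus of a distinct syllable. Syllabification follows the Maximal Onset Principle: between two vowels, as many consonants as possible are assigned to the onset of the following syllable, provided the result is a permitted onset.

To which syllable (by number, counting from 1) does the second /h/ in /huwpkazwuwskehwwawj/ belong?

Vowels present: u, a, u, e, a; each is a nucleus, giving 5 syllables.
Between /u/ (V1) and /a/ (V2): cluster /wpk/ — the longest permitted-onset suffix is /k/; onset = /k/, preceding coda = /wp/.
Between /a/ (V2) and /u/ (V3): /zw/ is a licit onset in full, so it all attaches to the next syllable.
Between /u/ (V3) and /e/ (V4): /wsk/ splits as /w/ + /sk/ (/sk/ is the longest suffix that is a licit onset).
Between /e/ (V4) and /a/ (V5): /hww/ — longest licit onset from the right is /w/, leaving /hw/ as coda.
Putting it together: huwp.ka.zwuw.skehw.wawj.
The second /h/ is in the coda of syllable 4 (/skehw/).

4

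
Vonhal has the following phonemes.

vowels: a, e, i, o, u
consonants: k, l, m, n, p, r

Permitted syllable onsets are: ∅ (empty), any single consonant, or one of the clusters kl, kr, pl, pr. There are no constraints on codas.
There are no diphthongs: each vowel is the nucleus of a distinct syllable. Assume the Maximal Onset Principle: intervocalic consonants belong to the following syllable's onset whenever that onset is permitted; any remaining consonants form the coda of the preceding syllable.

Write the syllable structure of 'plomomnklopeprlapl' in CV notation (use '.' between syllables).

CCV.CVCC.CCV.CVCC.CVCC

Nuclei (vowels): o, o, o, e, a → 5 syllables.
/o…o/ gap (V1→V2): just /m/ — single C goes to the following onset.
/o…o/ gap (V2→V3): cluster /mnkl/ — the longest permitted-onset suffix is /kl/; onset = /kl/, preceding coda = /mn/.
/o…e/ gap (V3→V4): just /p/ — single C goes to the following onset.
/e…a/ gap (V4→V5): /prl/; trying suffixes from longest down, /l/ is the first permitted one, so coda /pr/ | onset /l/.
So the parse is plo.momn.klo.pepr.lapl.
Mapping each syllable to C/V: /plo/ → CCV, /momn/ → CVCC, /klo/ → CCV, /pepr/ → CVCC, /lapl/ → CVCC.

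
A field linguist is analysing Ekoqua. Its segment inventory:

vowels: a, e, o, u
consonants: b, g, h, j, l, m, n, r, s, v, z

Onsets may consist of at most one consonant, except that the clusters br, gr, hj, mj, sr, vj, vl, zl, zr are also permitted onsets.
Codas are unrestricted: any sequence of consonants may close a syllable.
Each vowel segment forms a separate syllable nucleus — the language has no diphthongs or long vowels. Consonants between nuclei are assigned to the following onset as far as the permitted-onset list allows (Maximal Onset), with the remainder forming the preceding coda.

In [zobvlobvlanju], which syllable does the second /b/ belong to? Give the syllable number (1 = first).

2

Vowels present: o, o, a, u; each is a nucleus, giving 4 syllables.
σ1/σ2 boundary: /bvl/ — longest licit onset from the right is /vl/, leaving /b/ as coda.
σ2/σ3 boundary: cluster /bvl/ — the longest permitted-onset suffix is /vl/; onset = /vl/, preceding coda = /b/.
σ3/σ4 boundary: cluster /nj/ — the longest permitted-onset suffix is /j/; onset = /j/, preceding coda = /n/.
Result: zob.vlob.vlan.ju.
The second /b/ is in the coda of syllable 2 (/vlob/).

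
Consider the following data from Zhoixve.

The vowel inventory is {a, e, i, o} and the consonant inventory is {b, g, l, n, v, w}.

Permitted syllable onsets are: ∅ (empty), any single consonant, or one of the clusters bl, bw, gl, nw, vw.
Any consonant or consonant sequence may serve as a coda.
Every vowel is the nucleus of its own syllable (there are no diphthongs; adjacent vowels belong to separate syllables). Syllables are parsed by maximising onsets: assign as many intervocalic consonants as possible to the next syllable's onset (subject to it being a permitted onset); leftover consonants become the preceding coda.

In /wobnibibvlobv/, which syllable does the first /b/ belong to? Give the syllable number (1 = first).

1

Vowels present: o, i, i, o; each is a nucleus, giving 4 syllables.
/o…i/ gap (V1→V2): /bn/; trying suffixes from longest down, /n/ is the first permitted one, so coda /b/ | onset /n/.
/i…i/ gap (V2→V3): /b/ → onset of the next syllable (single consonants are always licit onsets).
/i…o/ gap (V3→V4): /bvl/ splits as /bv/ + /l/ (/l/ is the longest suffix that is a licit onset).
Putting it together: wob.ni.bibv.lobv.
The first /b/ is in the coda of syllable 1 (/wob/).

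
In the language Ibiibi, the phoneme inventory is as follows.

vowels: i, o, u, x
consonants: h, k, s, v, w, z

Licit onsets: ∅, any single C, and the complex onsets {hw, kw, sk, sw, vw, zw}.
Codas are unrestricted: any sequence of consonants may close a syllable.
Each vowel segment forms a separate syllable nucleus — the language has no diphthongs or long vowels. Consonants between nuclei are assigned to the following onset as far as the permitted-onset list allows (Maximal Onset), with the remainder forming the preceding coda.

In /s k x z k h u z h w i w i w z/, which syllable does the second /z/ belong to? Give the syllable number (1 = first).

Vowels present: x, u, i, i; each is a nucleus, giving 4 syllables.
Between /x/ (V1) and /u/ (V2): /zkh/ — longest licit onset from the right is /h/, leaving /zk/ as coda.
Between /u/ (V2) and /i/ (V3): cluster /zhw/ — the longest permitted-onset suffix is /hw/; onset = /hw/, preceding coda = /z/.
Between /i/ (V3) and /i/ (V4): just /w/ — single C goes to the following onset.
Putting it together: skxzk.huz.hwi.wiwz.
The second /z/ is in the coda of syllable 2 (/huz/).

2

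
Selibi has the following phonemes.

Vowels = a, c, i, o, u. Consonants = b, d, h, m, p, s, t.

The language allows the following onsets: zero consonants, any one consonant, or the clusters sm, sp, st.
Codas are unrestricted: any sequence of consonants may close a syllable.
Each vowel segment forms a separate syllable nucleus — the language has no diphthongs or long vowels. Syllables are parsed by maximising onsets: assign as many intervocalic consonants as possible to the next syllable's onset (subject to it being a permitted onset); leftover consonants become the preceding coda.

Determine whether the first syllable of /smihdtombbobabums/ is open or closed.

The vowels are i, o, o, a, u — 5 nuclei, so 5 syllables.
σ1/σ2 boundary: /hdt/; trying suffixes from longest down, /t/ is the first permitted one, so coda /hd/ | onset /t/.
σ2/σ3 boundary: /mbb/ — longest licit onset from the right is /b/, leaving /mb/ as coda.
σ3/σ4 boundary: /b/ → onset of the next syllable (single consonants are always licit onsets).
σ4/σ5 boundary: /b/ is a single consonant, so it becomes the next onset.
Syllabification: smihd.tomb.bo.ba.bums.
Syllable 1 is /smihd/ with coda /hd/, so it is closed.

closed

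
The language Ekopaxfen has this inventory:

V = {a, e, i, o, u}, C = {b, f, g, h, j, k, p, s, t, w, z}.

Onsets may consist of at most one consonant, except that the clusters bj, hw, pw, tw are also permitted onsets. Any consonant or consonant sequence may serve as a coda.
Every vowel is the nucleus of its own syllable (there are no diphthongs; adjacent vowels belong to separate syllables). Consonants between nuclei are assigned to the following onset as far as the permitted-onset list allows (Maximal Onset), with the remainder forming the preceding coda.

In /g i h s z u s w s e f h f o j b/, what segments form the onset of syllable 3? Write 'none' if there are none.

The vowels are i, u, e, o — 4 nuclei, so 4 syllables.
V1 /i/ – V2 /u/: /hsz/ splits as /hs/ + /z/ (/z/ is the longest suffix that is a licit onset).
V2 /u/ – V3 /e/: cluster /sws/ — the longest permitted-onset suffix is /s/; onset = /s/, preceding coda = /sw/.
V3 /e/ – V4 /o/: /fhf/; trying suffixes from longest down, /f/ is the first permitted one, so coda /fh/ | onset /f/.
Result: gihs.zusw.sefh.fojb.
Syllable 3 is /sefh/: onset /s/, nucleus /e/, coda /fh/.

s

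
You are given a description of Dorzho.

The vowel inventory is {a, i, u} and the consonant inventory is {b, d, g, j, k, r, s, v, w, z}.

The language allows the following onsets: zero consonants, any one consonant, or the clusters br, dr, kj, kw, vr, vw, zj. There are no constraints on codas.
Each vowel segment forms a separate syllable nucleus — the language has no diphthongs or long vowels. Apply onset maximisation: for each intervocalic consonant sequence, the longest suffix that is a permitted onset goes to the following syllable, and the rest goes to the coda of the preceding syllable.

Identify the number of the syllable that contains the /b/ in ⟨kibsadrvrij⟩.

Vowels present: i, a, i; each is a nucleus, giving 3 syllables.
/i…a/ gap (V1→V2): /bs/ splits as /b/ + /s/ (/s/ is the longest suffix that is a licit onset).
/a…i/ gap (V2→V3): /drvr/ splits as /dr/ + /vr/ (/vr/ is the longest suffix that is a licit onset).
Syllabification: kib.sadr.vrij.
The /b/ is in the coda of syllable 1 (/kib/).

1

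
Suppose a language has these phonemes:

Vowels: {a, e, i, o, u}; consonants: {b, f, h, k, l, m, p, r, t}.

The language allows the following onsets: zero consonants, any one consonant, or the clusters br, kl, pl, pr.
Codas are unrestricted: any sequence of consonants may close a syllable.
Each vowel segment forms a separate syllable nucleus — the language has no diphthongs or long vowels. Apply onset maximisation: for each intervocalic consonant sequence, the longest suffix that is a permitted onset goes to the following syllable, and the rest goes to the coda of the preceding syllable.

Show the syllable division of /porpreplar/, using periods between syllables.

Nuclei (vowels): o, e, a → 3 syllables.
Between /o/ (V1) and /e/ (V2): /rpr/; trying suffixes from longest down, /pr/ is the first permitted one, so coda /r/ | onset /pr/.
Between /e/ (V2) and /a/ (V3): cluster /pl/ — /pl/ is itself a permitted onset, so the whole cluster goes right; preceding coda = ∅.

por.pre.plar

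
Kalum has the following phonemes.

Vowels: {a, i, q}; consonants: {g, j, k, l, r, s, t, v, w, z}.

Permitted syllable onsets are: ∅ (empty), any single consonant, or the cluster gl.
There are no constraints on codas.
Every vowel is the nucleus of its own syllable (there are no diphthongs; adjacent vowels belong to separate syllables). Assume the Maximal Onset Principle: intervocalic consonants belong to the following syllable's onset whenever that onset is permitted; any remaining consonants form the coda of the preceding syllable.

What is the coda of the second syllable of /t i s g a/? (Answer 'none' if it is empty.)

none

Nuclei (vowels): i, a → 2 syllables.
V1 /i/ – V2 /a/: /sg/; trying suffixes from longest down, /g/ is the first permitted one, so coda /s/ | onset /g/.
Syllabification: tis.ga.
Syllable 2 is /ga/: onset /g/, nucleus /a/, coda ∅.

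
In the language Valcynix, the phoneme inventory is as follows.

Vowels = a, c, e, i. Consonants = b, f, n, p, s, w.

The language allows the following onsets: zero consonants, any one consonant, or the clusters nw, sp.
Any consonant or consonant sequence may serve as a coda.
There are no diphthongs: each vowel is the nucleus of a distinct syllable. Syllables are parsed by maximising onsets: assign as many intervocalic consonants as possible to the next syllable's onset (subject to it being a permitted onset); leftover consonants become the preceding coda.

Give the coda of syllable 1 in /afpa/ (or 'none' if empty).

Vowels present: a, a; each is a nucleus, giving 2 syllables.
Between /a/ (V1) and /a/ (V2): /fp/ — longest licit onset from the right is /p/, leaving /f/ as coda.
Putting it together: af.pa.
Syllable 1 is /af/: onset ∅, nucleus /a/, coda /f/.

f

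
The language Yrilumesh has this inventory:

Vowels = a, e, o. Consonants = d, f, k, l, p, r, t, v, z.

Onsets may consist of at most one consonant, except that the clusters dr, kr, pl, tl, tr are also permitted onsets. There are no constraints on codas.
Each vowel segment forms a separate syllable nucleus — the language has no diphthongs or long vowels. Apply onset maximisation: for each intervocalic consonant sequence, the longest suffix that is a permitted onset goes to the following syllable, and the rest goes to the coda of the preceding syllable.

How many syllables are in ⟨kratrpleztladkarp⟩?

The vowels are a, e, a, a — 4 nuclei, so 4 syllables.

4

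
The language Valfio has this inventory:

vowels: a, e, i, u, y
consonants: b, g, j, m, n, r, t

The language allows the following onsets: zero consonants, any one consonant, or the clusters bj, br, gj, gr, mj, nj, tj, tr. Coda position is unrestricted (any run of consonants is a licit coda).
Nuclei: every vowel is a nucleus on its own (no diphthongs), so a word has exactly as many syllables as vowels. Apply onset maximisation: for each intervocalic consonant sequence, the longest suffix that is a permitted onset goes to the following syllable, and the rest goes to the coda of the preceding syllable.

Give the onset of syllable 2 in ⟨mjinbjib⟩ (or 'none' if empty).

Nuclei (vowels): i, i → 2 syllables.
V1 /i/ – V2 /i/: cluster /nbj/ — the longest permitted-onset suffix is /bj/; onset = /bj/, preceding coda = /n/.
Putting it together: mjin.bjib.
Syllable 2 is /bjib/: onset /bj/, nucleus /i/, coda /b/.

bj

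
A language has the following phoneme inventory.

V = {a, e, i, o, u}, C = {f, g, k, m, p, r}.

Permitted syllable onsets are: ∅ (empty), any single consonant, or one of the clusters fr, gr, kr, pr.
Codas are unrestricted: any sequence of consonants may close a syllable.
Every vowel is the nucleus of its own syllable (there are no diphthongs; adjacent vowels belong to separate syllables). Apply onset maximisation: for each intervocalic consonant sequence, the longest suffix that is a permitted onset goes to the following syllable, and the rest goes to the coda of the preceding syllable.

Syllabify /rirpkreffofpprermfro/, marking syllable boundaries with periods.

The vowels are i, e, o, e, o — 5 nuclei, so 5 syllables.
/i…e/ gap (V1→V2): /rpkr/; trying suffixes from longest down, /kr/ is the first permitted one, so coda /rp/ | onset /kr/.
/e…o/ gap (V2→V3): /ff/ — longest licit onset from the right is /f/, leaving /f/ as coda.
/o…e/ gap (V3→V4): /fppr/ splits as /fp/ + /pr/ (/pr/ is the longest suffix that is a licit onset).
/e…o/ gap (V4→V5): /rmfr/ splits as /rm/ + /fr/ (/fr/ is the longest suffix that is a licit onset).

rirp.kref.fofp.prerm.fro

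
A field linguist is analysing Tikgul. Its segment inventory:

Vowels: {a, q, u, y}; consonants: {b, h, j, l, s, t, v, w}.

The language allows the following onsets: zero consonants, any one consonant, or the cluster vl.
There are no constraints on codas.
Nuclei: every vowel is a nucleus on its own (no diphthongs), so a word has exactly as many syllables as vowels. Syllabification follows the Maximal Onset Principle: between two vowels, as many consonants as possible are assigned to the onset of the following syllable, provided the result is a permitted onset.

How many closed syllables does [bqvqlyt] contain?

1

The vowels are q, q, y — 3 nuclei, so 3 syllables.
Between /q/ (V1) and /q/ (V2): /v/ is a single consonant, so it becomes the next onset.
Between /q/ (V2) and /y/ (V3): /l/ → onset of the next syllable (single consonants are always licit onsets).
Result: bq.vq.lyt.
Classifying each syllable: /bq/ (open), /vq/ (open), /lyt/ (closed).
Closed syllables: 1.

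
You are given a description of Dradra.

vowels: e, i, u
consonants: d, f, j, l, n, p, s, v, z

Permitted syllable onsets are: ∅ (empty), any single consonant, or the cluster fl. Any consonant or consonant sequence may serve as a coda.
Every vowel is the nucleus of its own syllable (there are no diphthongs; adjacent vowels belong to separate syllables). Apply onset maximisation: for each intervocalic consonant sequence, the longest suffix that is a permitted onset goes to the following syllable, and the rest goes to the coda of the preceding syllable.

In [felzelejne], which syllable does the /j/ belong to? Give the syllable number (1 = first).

Nuclei (vowels): e, e, e, e → 4 syllables.
V1 /e/ – V2 /e/: /lz/ splits as /l/ + /z/ (/z/ is the longest suffix that is a licit onset).
V2 /e/ – V3 /e/: just /l/ — single C goes to the following onset.
V3 /e/ – V4 /e/: /jn/ splits as /j/ + /n/ (/n/ is the longest suffix that is a licit onset).
Result: fel.ze.lej.ne.
The /j/ is in the coda of syllable 3 (/lej/).

3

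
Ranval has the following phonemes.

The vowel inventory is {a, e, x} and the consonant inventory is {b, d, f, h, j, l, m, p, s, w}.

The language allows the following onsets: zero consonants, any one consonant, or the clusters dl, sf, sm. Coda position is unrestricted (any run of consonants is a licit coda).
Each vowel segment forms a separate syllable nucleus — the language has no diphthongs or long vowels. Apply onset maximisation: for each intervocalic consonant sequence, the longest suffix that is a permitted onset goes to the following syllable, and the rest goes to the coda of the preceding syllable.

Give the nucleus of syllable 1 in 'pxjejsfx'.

x

The vowels are x, e, x — 3 nuclei, so 3 syllables.
The first nucleus (vowel 1 from the left) is /x/.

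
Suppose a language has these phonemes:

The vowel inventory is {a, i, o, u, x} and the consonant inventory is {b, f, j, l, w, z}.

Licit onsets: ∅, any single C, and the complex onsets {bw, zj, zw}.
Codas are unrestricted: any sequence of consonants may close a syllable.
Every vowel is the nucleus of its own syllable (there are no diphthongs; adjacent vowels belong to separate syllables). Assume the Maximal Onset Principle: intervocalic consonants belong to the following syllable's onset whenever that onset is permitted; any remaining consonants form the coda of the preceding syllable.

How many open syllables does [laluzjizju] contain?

Nuclei (vowels): a, u, i, u → 4 syllables.
/a…u/ gap (V1→V2): just /l/ — single C goes to the following onset.
/u…i/ gap (V2→V3): /zj/ — entire cluster is a permitted onset → onset /zj/, coda ∅.
/i…u/ gap (V3→V4): /zj/ — entire cluster is a permitted onset → onset /zj/, coda ∅.
So the parse is la.lu.zji.zju.
Classifying each syllable: /la/ (open), /lu/ (open), /zji/ (open), /zju/ (open).
Open syllables: 4.

4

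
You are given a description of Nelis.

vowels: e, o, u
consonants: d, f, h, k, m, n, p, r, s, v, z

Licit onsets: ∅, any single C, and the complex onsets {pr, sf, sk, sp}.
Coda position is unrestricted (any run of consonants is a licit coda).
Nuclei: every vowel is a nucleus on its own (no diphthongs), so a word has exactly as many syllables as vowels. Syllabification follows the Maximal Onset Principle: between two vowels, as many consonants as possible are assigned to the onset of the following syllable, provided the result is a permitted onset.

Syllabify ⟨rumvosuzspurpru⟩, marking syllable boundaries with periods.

The vowels are u, o, u, u, u — 5 nuclei, so 5 syllables.
V1 /u/ – V2 /o/: /mv/ splits as /m/ + /v/ (/v/ is the longest suffix that is a licit onset).
V2 /o/ – V3 /u/: just /s/ — single C goes to the following onset.
V3 /u/ – V4 /u/: /zsp/ — longest licit onset from the right is /sp/, leaving /z/ as coda.
V4 /u/ – V5 /u/: /rpr/; trying suffixes from longest down, /pr/ is the first permitted one, so coda /r/ | onset /pr/.

rum.vo.suz.spur.pru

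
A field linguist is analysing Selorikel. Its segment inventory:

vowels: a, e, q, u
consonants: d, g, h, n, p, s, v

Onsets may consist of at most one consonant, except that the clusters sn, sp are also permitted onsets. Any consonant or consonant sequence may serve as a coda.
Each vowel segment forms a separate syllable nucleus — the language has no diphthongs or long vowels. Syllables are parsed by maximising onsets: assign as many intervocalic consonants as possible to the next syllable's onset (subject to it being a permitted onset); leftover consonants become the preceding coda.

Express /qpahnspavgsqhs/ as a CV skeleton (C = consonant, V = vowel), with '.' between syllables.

Vowels present: q, a, a, q; each is a nucleus, giving 4 syllables.
σ1/σ2 boundary: /p/ is a single consonant, so it becomes the next onset.
σ2/σ3 boundary: /hnsp/ splits as /hn/ + /sp/ (/sp/ is the longest suffix that is a licit onset).
σ3/σ4 boundary: /vgs/ — longest licit onset from the right is /s/, leaving /vg/ as coda.
Putting it together: q.pahn.spavg.sqhs.
Mapping each syllable to C/V: /q/ → V, /pahn/ → CVCC, /spavg/ → CCVCC, /sqhs/ → CVCC.

V.CVCC.CCVCC.CVCC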